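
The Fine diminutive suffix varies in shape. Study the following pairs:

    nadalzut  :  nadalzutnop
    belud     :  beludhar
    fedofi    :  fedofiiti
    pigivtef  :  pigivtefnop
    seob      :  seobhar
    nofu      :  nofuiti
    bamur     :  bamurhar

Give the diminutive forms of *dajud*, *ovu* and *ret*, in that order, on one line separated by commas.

The alternation tracks the final sound of the stem — -nop when the stem ends in a voiceless consonant (*nadalzut*, *pigivtef*); -har when the stem ends in a voiced consonant (*belud*, *seob*, *bamur*); -iti when the stem ends in a vowel (*fedofi*, *nofu*).
The final sound of *dajud* is /d/, which is a voiced consonant, so the suffix is -har, giving *dajudhar*.
The final sound of *ovu* is /u/, which is a vowel, so the suffix is -iti, giving *ovuiti*.
Since the final sound of *ret* is /t/ (a voiceless consonant), it takes -nop, giving *retnop*.

dajudhar, ovuiti, retnop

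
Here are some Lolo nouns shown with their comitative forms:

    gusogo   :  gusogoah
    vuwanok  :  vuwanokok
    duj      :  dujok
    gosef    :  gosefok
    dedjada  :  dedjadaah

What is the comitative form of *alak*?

alakok

The pattern is consonant vs. vowel: -ok when the stem ends in a consonant (*vuwanok*, *duj*, *gosef*); -ah when the stem ends in a vowel (*gusogo*, *dedjada*).
*alak* — final sound /k/ (a consonant) → -ok → *alakok*.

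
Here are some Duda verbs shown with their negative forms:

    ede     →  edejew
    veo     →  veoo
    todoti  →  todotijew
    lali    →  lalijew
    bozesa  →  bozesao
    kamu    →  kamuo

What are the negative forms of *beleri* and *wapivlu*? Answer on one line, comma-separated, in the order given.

belerijew, wapivluo

Looking at the last vowel of each stem: -jew when the last vowel of the stem is a front vowel (*ede*, *todoti*, *lali*); -o when the last vowel of the stem is a back vowel (*veo*, *bozesa*, *kamu*).
The last vowel of *beleri* is /i/, which is a front vowel, so the suffix is -jew, giving *belerijew*.
*wapivlu* — last vowel /u/ (a back vowel) → -o → *wapivluo*.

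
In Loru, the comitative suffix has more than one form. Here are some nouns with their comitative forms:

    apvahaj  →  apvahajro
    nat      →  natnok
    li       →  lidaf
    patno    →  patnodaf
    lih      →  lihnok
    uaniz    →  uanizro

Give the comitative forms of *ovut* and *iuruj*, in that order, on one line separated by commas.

The alternation tracks the final sound of the stem — -nok when the stem ends in a voiceless consonant (*nat*, *lih*); -ro when the stem ends in a voiced consonant (*apvahaj*, *uaniz*); -daf when the stem ends in a vowel (*li*, *patno*).
*ovut*: final sound = /t/, a voiceless consonant → -nok → *ovutnok*.
*iuruj*: final sound = /j/, a voiced consonant → -ro → *iurujro*.

ovutnok, iurujro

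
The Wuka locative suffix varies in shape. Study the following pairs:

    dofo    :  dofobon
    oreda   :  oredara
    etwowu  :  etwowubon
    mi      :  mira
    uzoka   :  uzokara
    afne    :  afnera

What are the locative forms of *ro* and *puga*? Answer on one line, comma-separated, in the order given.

robon, pugara

The suffix is conditioned by the last vowel: -bon when the last vowel of the stem is a rounded vowel (*dofo*, *etwowu*); -ra when the last vowel of the stem is an unrounded vowel (*oreda*, *mi*, *uzoka*, *afne*).
Since the last vowel of *ro* is /o/ (a rounded vowel), it takes -bon, giving *robon*.
*puga* — last vowel /a/ (an unrounded vowel) → -ra → *pugara*.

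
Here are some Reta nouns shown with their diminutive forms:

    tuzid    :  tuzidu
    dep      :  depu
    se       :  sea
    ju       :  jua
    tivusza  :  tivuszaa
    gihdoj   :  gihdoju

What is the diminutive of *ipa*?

ipaa

Looking at the final sound of each stem: -u when the stem ends in a consonant (*tuzid*, *dep*, *gihdoj*); -a when the stem ends in a vowel (*se*, *ju*, *tivusza*).
Since the final sound of *ipa* is /a/ (a vowel), it takes -a, giving *ipaa*.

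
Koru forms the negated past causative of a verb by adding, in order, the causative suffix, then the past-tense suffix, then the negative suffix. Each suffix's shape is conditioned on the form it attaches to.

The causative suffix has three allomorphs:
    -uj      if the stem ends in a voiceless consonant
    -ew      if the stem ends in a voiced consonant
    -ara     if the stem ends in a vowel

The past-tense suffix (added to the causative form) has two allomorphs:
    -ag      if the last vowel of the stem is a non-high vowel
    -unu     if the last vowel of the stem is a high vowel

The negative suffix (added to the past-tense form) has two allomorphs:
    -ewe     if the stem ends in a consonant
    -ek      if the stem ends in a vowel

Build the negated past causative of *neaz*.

neazewagewe

*neaz*: final sound = /z/, a voiced consonant → -ew → *neazew*.
The last vowel of the causative form *neazew* is /e/, which is a non-high vowel, so the past-tense suffix is -ag, giving *neazewag*.
The past-tense form *neazewag* — final sound /g/ (a consonant) → -ewe → *neazewagewe*.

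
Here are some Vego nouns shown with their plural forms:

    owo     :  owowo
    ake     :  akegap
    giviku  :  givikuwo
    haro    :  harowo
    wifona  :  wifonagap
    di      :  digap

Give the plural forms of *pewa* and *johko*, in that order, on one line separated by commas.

The alternation tracks the last vowel of the stem — -wo when the last vowel of the stem is a rounded vowel (*owo*, *giviku*, *haro*); -gap when the last vowel of the stem is an unrounded vowel (*ake*, *wifona*, *di*).
*pewa* — last vowel /a/ (an unrounded vowel) → -gap → *pewagap*.
Since the last vowel of *johko* is /o/ (a rounded vowel), it takes -wo, giving *johkowo*.

pewagap, johkowo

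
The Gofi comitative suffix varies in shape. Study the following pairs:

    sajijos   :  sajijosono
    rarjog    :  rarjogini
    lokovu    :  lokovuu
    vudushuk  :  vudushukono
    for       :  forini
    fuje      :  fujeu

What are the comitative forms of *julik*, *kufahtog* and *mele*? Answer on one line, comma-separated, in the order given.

julikono, kufahtogini, meleu

The pattern is voicing of the final sound: -ono when the stem ends in a voiceless consonant (*sajijos*, *vudushuk*); -ini when the stem ends in a voiced consonant (*rarjog*, *for*); -u when the stem ends in a vowel (*lokovu*, *fuje*).
The final sound of *julik* is /k/, which is a voiceless consonant, so the suffix is -ono, giving *julikono*.
Since the final sound of *kufahtog* is /g/ (a voiced consonant), it takes -ini, giving *kufahtogini*.
The final sound of *mele* is /e/, which is a vowel, so the suffix is -u, giving *meleu*.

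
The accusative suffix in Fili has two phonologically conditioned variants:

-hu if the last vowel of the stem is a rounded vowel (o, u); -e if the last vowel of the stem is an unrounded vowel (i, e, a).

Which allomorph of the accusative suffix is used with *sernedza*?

*sernedza* — last vowel /a/ (an unrounded vowel) → -e.

-e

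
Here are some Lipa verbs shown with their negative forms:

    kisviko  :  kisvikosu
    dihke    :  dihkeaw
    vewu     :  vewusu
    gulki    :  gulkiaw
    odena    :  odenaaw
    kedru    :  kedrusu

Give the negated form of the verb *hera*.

The suffix is conditioned by the last vowel: -su when the last vowel of the stem is a rounded vowel (*kisviko*, *vewu*, *kedru*); -aw when the last vowel of the stem is an unrounded vowel (*dihke*, *gulki*, *odena*).
*hera*: last vowel = /a/, an unrounded vowel → -aw → *heraaw*.

heraaw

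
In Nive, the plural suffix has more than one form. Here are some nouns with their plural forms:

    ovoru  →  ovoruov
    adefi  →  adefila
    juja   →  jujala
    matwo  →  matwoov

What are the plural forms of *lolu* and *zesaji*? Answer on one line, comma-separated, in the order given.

The pattern is rounding harmony: -ov when the last vowel of the stem is a rounded vowel (*ovoru*, *matwo*); -la when the last vowel of the stem is an unrounded vowel (*adefi*, *juja*).
*lolu* — last vowel /u/ (a rounded vowel) → -ov → *loluov*.
Since the last vowel of *zesaji* is /i/ (an unrounded vowel), it takes -la, giving *zesajila*.

loluov, zesajila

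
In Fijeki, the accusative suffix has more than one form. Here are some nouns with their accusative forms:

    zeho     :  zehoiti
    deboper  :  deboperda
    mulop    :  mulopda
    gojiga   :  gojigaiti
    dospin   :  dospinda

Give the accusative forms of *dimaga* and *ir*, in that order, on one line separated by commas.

dimagaiti, irda

The alternation tracks the final sound of the stem — -da when the stem ends in a consonant (*deboper*, *mulop*, *dospin*); -iti when the stem ends in a vowel (*zeho*, *gojiga*).
*dimaga* — final sound /a/ (a vowel) → -iti → *dimagaiti*.
Since the final sound of *ir* is /r/ (a consonant), it takes -da, giving *irda*.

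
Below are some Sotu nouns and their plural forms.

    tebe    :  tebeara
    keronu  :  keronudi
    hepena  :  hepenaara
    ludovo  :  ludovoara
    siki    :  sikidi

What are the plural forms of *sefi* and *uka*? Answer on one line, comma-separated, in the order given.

Looking at the last vowel of each stem: -di when the last vowel of the stem is a high vowel (*keronu*, *siki*); -ara when the last vowel of the stem is a non-high vowel (*tebe*, *hepena*, *ludovo*).
*sefi* — last vowel /i/ (a high vowel) → -di → *sefidi*.
*uka*: last vowel = /a/, a non-high vowel → -ara → *ukaara*.

sefidi, ukaara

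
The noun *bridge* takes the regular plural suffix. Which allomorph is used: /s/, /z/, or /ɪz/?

/ɪz/

The stem *bridge* ends in a sibilant (/s, z, ʃ, ʒ, tʃ, dʒ/).
The plural suffix surfaces as /ɪz/ after sibilants, /s/ after other voiceless consonants, and /z/ after other voiced sounds.
So the plural -s on *bridge* is pronounced /ɪz/.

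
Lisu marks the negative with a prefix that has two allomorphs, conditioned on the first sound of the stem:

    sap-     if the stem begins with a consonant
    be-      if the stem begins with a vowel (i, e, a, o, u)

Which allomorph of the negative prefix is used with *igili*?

be-

The first sound of *igili* is /i/, which is a vowel, so the prefix is be-.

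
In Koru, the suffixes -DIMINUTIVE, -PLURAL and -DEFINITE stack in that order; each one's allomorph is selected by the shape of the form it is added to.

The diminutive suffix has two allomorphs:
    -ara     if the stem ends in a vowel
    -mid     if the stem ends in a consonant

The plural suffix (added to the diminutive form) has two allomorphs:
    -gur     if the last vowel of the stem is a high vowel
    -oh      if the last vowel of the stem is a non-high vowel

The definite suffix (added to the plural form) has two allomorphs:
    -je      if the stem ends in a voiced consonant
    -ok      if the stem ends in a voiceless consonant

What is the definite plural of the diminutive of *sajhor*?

sajhormidgurje

Since the final sound of *sajhor* is /r/ (a consonant), it takes -mid, giving *sajhormid*.
The diminutive form *sajhormid* — last vowel /i/ (a high vowel) → -gur → *sajhormidgur*.
Since the final consonant of the plural form *sajhormidgur* is /r/ (voiced), it takes -je, giving *sajhormidgurje*.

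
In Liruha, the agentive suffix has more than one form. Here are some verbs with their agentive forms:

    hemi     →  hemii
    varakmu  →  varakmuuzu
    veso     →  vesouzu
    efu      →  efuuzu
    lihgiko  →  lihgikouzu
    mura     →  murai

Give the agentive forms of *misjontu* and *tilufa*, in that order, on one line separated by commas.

misjontuuzu, tilufai

The suffix is conditioned by the last vowel: -uzu when the last vowel of the stem is a rounded vowel (*varakmu*, *veso*, *efu*, *lihgiko*); -i when the last vowel of the stem is an unrounded vowel (*hemi*, *mura*).
Since the last vowel of *misjontu* is /u/ (a rounded vowel), it takes -uzu, giving *misjontuuzu*.
*tilufa*: last vowel = /a/, an unrounded vowel → -i → *tilufai*.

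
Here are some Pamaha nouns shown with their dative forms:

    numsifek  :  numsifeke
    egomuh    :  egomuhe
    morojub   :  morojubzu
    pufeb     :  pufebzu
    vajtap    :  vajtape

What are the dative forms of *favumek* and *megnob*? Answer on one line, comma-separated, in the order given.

The alternation tracks the final consonant of the stem — -e when the stem ends in a voiceless consonant (*numsifek*, *egomuh*, *vajtap*); -zu when the stem ends in a voiced consonant (*morojub*, *pufeb*).
Since the final consonant of *favumek* is /k/ (voiceless), it takes -e, giving *favumeke*.
The final consonant of *megnob* is /b/, which is voiced, so the suffix is -zu, giving *megnobzu*.

favumeke, megnobzu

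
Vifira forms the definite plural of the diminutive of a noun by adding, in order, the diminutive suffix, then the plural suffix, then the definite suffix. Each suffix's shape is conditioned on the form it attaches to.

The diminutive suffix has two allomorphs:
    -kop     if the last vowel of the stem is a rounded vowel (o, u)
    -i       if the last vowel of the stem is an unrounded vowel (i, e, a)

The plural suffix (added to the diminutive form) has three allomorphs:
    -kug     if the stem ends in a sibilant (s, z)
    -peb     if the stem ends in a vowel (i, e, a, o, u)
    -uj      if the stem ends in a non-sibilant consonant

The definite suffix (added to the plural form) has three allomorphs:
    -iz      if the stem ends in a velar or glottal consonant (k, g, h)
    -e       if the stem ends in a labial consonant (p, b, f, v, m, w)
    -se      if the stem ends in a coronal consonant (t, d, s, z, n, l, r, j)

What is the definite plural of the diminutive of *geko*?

Since the last vowel of *geko* is /o/ (a rounded vowel), it takes -kop, giving *gekokop*.
The diminutive form *gekokop* — final sound /p/ (a non-sibilant consonant) → -uj → *gekokopuj*.
Since the final consonant of the plural form *gekokopuj* is /j/ (coronal), it takes -se, giving *gekokopujse*.

gekokopujse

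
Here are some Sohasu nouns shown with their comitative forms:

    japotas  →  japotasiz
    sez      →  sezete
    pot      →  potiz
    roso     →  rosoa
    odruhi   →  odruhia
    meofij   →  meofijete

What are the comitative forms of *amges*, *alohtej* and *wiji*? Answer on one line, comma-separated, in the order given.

The suffix is conditioned by the final sound: -iz when the stem ends in a voiceless consonant (*japotas*, *pot*); -ete when the stem ends in a voiced consonant (*sez*, *meofij*); -a when the stem ends in a vowel (*roso*, *odruhi*).
Since the final sound of *amges* is /s/ (a voiceless consonant), it takes -iz, giving *amgesiz*.
*alohtej*: final sound = /j/, a voiced consonant → -ete → *alohtejete*.
The final sound of *wiji* is /i/, which is a vowel, so the suffix is -a, giving *wijia*.

amgesiz, alohtejete, wijia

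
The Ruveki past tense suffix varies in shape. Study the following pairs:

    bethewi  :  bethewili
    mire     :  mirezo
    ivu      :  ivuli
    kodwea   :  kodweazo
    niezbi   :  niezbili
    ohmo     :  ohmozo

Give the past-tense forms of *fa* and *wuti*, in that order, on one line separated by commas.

The suffix is conditioned by the last vowel: -li when the last vowel of the stem is a high vowel (*bethewi*, *ivu*, *niezbi*); -zo when the last vowel of the stem is a non-high vowel (*mire*, *kodwea*, *ohmo*).
The last vowel of *fa* is /a/, which is a non-high vowel, so the suffix is -zo, giving *fazo*.
*wuti* — last vowel /i/ (a high vowel) → -li → *wutili*.

fazo, wutili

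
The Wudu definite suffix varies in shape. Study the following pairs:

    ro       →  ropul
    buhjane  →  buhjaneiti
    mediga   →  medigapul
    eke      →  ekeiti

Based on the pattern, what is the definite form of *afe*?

The pattern is front/back vowel harmony: -iti when the last vowel of the stem is a front vowel (*buhjane*, *eke*); -pul when the last vowel of the stem is a back vowel (*ro*, *mediga*).
*afe* — last vowel /e/ (a front vowel) → -iti → *afeiti*.

afeiti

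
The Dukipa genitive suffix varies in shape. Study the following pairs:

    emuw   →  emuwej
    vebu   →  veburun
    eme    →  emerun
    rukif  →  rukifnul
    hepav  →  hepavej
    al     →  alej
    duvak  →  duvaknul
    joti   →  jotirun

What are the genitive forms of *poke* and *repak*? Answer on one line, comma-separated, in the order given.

The suffix is conditioned by the final sound: -nul when the stem ends in a voiceless consonant (*rukif*, *duvak*); -ej when the stem ends in a voiced consonant (*emuw*, *hepav*, *al*); -run when the stem ends in a vowel (*vebu*, *eme*, *joti*).
The final sound of *poke* is /e/, which is a vowel, so the suffix is -run, giving *pokerun*.
The final sound of *repak* is /k/, which is a voiceless consonant, so the suffix is -nul, giving *repaknul*.

pokerun, repaknul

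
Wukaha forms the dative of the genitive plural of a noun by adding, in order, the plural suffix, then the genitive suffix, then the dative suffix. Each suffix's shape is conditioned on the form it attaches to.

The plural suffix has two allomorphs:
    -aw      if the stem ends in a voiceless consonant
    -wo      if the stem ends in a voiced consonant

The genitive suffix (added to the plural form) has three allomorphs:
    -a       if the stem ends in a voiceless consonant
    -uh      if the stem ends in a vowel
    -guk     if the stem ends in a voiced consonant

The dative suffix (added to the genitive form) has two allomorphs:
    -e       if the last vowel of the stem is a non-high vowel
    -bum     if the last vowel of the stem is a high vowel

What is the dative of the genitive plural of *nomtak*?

The final consonant of *nomtak* is /k/, which is voiceless, so the plural suffix is -aw, giving *nomtakaw*.
The plural form *nomtakaw* — final sound /w/ (a voiced consonant) → -guk → *nomtakawguk*.
The genitive form *nomtakawguk* — last vowel /u/ (a high vowel) → -bum → *nomtakawgukbum*.

nomtakawgukbum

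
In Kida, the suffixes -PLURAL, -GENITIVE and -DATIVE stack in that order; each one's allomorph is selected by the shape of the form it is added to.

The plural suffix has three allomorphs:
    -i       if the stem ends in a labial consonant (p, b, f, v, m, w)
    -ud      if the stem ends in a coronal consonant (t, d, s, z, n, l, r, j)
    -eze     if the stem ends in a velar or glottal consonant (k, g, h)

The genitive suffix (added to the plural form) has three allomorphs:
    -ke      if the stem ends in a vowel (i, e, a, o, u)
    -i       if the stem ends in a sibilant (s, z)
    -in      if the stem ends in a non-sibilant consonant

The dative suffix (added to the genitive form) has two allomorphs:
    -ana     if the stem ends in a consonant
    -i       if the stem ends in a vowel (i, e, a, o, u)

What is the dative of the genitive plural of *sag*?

sagezekei

*sag*: final consonant = /g/, velar/glottal → -eze → *sageze*.
The plural form *sageze*: final sound = /e/, a vowel → -ke → *sagezeke*.
The final sound of the genitive form *sagezeke* is /e/, which is a vowel, so the dative suffix is -i, giving *sagezekei*.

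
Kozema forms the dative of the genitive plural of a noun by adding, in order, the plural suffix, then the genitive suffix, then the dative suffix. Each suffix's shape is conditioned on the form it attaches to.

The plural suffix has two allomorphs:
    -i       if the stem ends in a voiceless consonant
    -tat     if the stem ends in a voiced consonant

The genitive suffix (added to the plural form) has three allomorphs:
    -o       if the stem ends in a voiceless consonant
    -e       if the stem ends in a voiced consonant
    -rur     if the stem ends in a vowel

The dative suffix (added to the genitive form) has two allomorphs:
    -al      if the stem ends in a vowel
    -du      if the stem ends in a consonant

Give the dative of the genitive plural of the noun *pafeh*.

pafehirurdu

*pafeh*: final consonant = /h/, voiceless → -i → *pafehi*.
The plural form *pafehi* — final sound /i/ (a vowel) → -rur → *pafehirur*.
The genitive form *pafehirur* — final sound /r/ (a consonant) → -du → *pafehirurdu*.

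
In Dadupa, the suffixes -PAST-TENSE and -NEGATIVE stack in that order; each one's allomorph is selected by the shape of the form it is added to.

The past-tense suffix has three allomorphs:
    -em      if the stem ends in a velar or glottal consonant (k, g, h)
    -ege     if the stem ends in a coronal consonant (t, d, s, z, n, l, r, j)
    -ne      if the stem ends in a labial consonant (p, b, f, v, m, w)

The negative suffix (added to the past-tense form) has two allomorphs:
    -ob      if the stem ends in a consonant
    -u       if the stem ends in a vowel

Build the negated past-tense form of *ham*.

The final consonant of *ham* is /m/, which is labial, so the past-tense suffix is -ne, giving *hamne*.
The past-tense form *hamne*: final sound = /e/, a vowel → -u → *hamneu*.

hamneu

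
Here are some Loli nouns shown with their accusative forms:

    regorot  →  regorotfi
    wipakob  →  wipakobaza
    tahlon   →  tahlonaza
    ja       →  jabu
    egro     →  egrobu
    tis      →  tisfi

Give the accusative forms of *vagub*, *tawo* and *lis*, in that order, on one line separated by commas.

vagubaza, tawobu, lisfi

The suffix is conditioned by the final sound: -fi when the stem ends in a voiceless consonant (*regorot*, *tis*); -aza when the stem ends in a voiced consonant (*wipakob*, *tahlon*); -bu when the stem ends in a vowel (*ja*, *egro*).
Since the final sound of *vagub* is /b/ (a voiced consonant), it takes -aza, giving *vagubaza*.
The final sound of *tawo* is /o/, which is a vowel, so the suffix is -bu, giving *tawobu*.
*lis* — final sound /s/ (a voiceless consonant) → -fi → *lisfi*.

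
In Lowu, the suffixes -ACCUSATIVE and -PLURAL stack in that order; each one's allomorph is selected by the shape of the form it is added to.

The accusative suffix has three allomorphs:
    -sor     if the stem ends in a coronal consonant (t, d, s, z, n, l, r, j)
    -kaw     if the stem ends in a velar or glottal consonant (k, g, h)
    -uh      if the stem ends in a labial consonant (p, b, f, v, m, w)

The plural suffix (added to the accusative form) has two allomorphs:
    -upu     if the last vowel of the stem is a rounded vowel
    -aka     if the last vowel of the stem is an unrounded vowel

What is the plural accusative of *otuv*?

*otuv*: final consonant = /v/, labial → -uh → *otuvuh*.
The accusative form *otuvuh*: last vowel = /u/, a rounded vowel → -upu → *otuvuhupu*.

otuvuhupu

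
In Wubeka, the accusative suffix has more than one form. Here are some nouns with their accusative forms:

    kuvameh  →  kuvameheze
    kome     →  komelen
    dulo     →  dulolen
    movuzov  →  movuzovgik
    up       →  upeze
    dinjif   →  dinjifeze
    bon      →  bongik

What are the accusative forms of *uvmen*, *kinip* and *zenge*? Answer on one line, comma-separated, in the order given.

uvmengik, kinipeze, zengelen

The suffix is conditioned by the final sound: -eze when the stem ends in a voiceless consonant (*kuvameh*, *up*, *dinjif*); -gik when the stem ends in a voiced consonant (*movuzov*, *bon*); -len when the stem ends in a vowel (*kome*, *dulo*).
*uvmen* — final sound /n/ (a voiced consonant) → -gik → *uvmengik*.
*kinip* — final sound /p/ (a voiceless consonant) → -eze → *kinipeze*.
Since the final sound of *zenge* is /e/ (a vowel), it takes -len, giving *zengelen*.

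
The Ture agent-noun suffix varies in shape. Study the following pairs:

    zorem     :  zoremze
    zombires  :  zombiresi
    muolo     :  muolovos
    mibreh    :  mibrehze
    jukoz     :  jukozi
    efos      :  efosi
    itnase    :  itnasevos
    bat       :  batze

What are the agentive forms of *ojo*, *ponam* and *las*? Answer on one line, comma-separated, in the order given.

The suffix is conditioned by the final sound: -i when the stem ends in a sibilant (*zombires*, *jukoz*, *efos*); -ze when the stem ends in a non-sibilant consonant (*zorem*, *mibreh*, *bat*); -vos when the stem ends in a vowel (*muolo*, *itnase*).
*ojo*: final sound = /o/, a vowel → -vos → *ojovos*.
*ponam*: final sound = /m/, a non-sibilant consonant → -ze → *ponamze*.
*las* — final sound /s/ (a sibilant) → -i → *lasi*.

ojovos, ponamze, lasi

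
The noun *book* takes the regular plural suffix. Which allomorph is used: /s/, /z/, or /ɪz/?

/s/

The stem *book* ends in a voiceless non-sibilant consonant.
The plural suffix surfaces as /ɪz/ after sibilants, /s/ after other voiceless consonants, and /z/ after other voiced sounds.
So the plural -s on *book* is pronounced /s/.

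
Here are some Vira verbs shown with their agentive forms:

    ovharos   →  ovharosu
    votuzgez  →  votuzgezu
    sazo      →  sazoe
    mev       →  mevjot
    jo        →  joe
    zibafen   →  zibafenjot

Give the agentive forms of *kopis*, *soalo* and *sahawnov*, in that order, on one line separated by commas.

Looking at the final sound of each stem: -u when the stem ends in a sibilant (*ovharos*, *votuzgez*); -jot when the stem ends in a non-sibilant consonant (*mev*, *zibafen*); -e when the stem ends in a vowel (*sazo*, *jo*).
Since the final sound of *kopis* is /s/ (a sibilant), it takes -u, giving *kopisu*.
*soalo*: final sound = /o/, a vowel → -e → *soaloe*.
Since the final sound of *sahawnov* is /v/ (a non-sibilant consonant), it takes -jot, giving *sahawnovjot*.

kopisu, soaloe, sahawnovjot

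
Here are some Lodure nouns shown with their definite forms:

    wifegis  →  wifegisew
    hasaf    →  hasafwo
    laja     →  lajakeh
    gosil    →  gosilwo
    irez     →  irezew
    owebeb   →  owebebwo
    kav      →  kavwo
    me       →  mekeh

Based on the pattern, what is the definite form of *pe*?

pekeh

The pattern is sibilance of the final sound: -ew when the stem ends in a sibilant (*wifegis*, *irez*); -wo when the stem ends in a non-sibilant consonant (*hasaf*, *gosil*, *owebeb*, *kav*); -keh when the stem ends in a vowel (*laja*, *me*).
Since the final sound of *pe* is /e/ (a vowel), it takes -keh, giving *pekeh*.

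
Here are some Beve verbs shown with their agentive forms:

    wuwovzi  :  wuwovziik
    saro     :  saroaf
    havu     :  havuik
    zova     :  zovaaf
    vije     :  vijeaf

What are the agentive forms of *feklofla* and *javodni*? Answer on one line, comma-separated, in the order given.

fekloflaaf, javodniik

Looking at the last vowel of each stem: -ik when the last vowel of the stem is a high vowel (*wuwovzi*, *havu*); -af when the last vowel of the stem is a non-high vowel (*saro*, *zova*, *vije*).
The last vowel of *feklofla* is /a/, which is a non-high vowel, so the suffix is -af, giving *fekloflaaf*.
The last vowel of *javodni* is /i/, which is a high vowel, so the suffix is -ik, giving *javodniik*.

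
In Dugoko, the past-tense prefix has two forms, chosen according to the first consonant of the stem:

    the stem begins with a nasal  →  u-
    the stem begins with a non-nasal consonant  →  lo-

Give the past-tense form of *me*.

*me*: first consonant = /m/, a nasal → u- → *ume*.

ume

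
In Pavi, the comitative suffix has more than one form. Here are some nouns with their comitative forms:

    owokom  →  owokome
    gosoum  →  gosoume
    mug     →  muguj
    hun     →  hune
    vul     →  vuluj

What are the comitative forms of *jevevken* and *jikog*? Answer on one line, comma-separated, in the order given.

Looking at the final consonant of each stem: -e when the stem ends in a nasal (*owokom*, *gosoum*, *hun*); -uj when the stem ends in a non-nasal consonant (*mug*, *vul*).
Since the final consonant of *jevevken* is /n/ (a nasal), it takes -e, giving *jevevkene*.
*jikog*: final consonant = /g/, non-nasal → -uj → *jikoguj*.

jevevkene, jikoguj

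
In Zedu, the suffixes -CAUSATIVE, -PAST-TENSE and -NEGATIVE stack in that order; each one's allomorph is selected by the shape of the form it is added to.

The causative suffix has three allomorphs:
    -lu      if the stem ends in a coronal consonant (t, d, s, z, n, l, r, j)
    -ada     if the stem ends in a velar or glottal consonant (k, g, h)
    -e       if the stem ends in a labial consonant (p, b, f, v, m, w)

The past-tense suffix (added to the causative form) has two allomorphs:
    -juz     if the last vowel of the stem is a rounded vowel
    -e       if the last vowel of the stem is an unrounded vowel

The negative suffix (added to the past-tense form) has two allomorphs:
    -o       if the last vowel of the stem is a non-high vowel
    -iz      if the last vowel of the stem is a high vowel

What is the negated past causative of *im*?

Since the final consonant of *im* is /m/ (labial), it takes -e, giving *ime*.
The causative form *ime* — last vowel /e/ (an unrounded vowel) → -e → *imee*.
The past-tense form *imee*: last vowel = /e/, a non-high vowel → -o → *imeeo*.

imeeo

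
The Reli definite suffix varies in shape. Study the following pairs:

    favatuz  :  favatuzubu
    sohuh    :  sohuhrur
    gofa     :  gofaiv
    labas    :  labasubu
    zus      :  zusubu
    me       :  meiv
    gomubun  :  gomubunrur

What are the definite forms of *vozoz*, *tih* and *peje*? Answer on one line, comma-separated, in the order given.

The suffix is conditioned by the final sound: -ubu when the stem ends in a sibilant (*favatuz*, *labas*, *zus*); -rur when the stem ends in a non-sibilant consonant (*sohuh*, *gomubun*); -iv when the stem ends in a vowel (*gofa*, *me*).
*vozoz*: final sound = /z/, a sibilant → -ubu → *vozozubu*.
Since the final sound of *tih* is /h/ (a non-sibilant consonant), it takes -rur, giving *tihrur*.
Since the final sound of *peje* is /e/ (a vowel), it takes -iv, giving *pejeiv*.

vozozubu, tihrur, pejeiv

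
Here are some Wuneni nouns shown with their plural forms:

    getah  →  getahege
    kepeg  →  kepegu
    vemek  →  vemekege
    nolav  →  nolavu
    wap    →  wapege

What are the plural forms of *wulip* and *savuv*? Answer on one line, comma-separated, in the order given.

wulipege, savuvu

The alternation tracks the final consonant of the stem — -ege when the stem ends in a voiceless consonant (*getah*, *vemek*, *wap*); -u when the stem ends in a voiced consonant (*kepeg*, *nolav*).
The final consonant of *wulip* is /p/, which is voiceless, so the suffix is -ege, giving *wulipege*.
*savuv*: final consonant = /v/, voiced → -u → *savuvu*.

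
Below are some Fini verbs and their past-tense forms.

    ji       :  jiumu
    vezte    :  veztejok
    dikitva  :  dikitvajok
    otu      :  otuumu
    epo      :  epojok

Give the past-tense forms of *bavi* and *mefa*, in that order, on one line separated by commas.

baviumu, mefajok

Looking at the last vowel of each stem: -umu when the last vowel of the stem is a high vowel (*ji*, *otu*); -jok when the last vowel of the stem is a non-high vowel (*vezte*, *dikitva*, *epo*).
*bavi* — last vowel /i/ (a high vowel) → -umu → *baviumu*.
*mefa* — last vowel /a/ (a non-high vowel) → -jok → *mefajok*.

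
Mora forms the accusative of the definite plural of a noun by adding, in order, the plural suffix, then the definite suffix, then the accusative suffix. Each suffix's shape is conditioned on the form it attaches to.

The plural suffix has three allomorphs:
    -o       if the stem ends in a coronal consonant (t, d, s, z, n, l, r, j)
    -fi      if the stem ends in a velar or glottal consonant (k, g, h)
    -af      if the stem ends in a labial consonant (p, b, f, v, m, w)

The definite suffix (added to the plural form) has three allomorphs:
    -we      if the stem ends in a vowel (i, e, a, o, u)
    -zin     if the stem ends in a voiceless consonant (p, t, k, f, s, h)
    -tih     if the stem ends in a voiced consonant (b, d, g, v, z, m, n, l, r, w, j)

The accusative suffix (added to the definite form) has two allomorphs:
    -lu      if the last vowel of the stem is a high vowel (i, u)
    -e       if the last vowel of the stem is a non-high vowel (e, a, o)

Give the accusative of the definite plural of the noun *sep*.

sepafzinlu

*sep* — final consonant /p/ (labial) → -af → *sepaf*.
The plural form *sepaf* — final sound /f/ (a voiceless consonant) → -zin → *sepafzin*.
The definite form *sepafzin*: last vowel = /i/, a high vowel → -lu → *sepafzinlu*.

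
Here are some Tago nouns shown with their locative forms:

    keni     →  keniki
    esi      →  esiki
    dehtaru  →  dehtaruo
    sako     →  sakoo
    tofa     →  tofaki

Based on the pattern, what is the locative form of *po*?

poo

The pattern is rounding harmony: -o when the last vowel of the stem is a rounded vowel (*dehtaru*, *sako*); -ki when the last vowel of the stem is an unrounded vowel (*keni*, *esi*, *tofa*).
The last vowel of *po* is /o/, which is a rounded vowel, so the suffix is -o, giving *poo*.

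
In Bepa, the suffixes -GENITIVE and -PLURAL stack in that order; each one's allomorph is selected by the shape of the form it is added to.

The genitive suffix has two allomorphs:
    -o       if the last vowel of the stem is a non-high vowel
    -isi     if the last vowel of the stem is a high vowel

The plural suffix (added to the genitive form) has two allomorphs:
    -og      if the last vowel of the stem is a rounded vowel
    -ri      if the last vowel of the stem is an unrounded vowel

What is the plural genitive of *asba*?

*asba* — last vowel /a/ (a non-high vowel) → -o → *asbao*.
The genitive form *asbao*: last vowel = /o/, a rounded vowel → -og → *asbaoog*.

asbaoog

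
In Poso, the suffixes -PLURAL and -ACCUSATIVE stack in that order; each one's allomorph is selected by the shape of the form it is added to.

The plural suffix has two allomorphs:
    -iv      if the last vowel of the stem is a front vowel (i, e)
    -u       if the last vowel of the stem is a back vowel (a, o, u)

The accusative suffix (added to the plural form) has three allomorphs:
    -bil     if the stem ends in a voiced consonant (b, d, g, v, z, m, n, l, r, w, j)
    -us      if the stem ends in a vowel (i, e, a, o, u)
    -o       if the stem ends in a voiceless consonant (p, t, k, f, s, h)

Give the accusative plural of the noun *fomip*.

Since the last vowel of *fomip* is /i/ (a front vowel), it takes -iv, giving *fomipiv*.
The plural form *fomipiv*: final sound = /v/, a voiced consonant → -bil → *fomipivbil*.

fomipivbil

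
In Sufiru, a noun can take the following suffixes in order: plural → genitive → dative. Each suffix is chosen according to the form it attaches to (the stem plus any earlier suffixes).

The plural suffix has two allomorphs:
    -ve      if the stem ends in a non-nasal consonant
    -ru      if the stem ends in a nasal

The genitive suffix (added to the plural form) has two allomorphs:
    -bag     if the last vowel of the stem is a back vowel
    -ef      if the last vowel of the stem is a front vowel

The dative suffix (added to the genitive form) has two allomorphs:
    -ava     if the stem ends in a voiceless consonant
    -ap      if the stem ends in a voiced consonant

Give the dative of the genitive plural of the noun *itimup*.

*itimup*: final consonant = /p/, non-nasal → -ve → *itimupve*.
The plural form *itimupve*: last vowel = /e/, a front vowel → -ef → *itimupveef*.
The final consonant of the genitive form *itimupveef* is /f/, which is voiceless, so the dative suffix is -ava, giving *itimupveefava*.

itimupveefava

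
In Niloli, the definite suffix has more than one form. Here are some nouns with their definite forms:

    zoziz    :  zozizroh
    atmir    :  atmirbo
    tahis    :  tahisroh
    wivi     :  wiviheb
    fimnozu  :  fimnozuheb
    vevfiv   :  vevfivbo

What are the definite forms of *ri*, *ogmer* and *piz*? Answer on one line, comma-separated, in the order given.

Looking at the final sound of each stem: -roh when the stem ends in a sibilant (*zoziz*, *tahis*); -bo when the stem ends in a non-sibilant consonant (*atmir*, *vevfiv*); -heb when the stem ends in a vowel (*wivi*, *fimnozu*).
*ri*: final sound = /i/, a vowel → -heb → *riheb*.
Since the final sound of *ogmer* is /r/ (a non-sibilant consonant), it takes -bo, giving *ogmerbo*.
*piz* — final sound /z/ (a sibilant) → -roh → *pizroh*.

riheb, ogmerbo, pizroh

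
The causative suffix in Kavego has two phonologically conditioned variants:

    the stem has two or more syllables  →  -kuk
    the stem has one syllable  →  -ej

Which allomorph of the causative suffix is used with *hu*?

-ej

*hu* has one syllable, so the suffix is -ej.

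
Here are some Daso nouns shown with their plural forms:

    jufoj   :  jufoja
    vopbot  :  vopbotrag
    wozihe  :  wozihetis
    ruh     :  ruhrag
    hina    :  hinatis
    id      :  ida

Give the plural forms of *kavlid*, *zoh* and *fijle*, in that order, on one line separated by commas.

kavlida, zohrag, fijletis

The suffix is conditioned by the final sound: -rag when the stem ends in a voiceless consonant (*vopbot*, *ruh*); -a when the stem ends in a voiced consonant (*jufoj*, *id*); -tis when the stem ends in a vowel (*wozihe*, *hina*).
*kavlid* — final sound /d/ (a voiced consonant) → -a → *kavlida*.
*zoh*: final sound = /h/, a voiceless consonant → -rag → *zohrag*.
The final sound of *fijle* is /e/, which is a vowel, so the suffix is -tis, giving *fijletis*.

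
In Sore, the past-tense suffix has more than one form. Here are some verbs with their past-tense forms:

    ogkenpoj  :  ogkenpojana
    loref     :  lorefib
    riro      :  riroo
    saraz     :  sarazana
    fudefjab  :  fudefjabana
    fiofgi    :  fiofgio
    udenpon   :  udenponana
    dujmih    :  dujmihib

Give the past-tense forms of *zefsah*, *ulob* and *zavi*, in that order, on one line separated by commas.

The pattern is voicing of the final sound: -ib when the stem ends in a voiceless consonant (*loref*, *dujmih*); -ana when the stem ends in a voiced consonant (*ogkenpoj*, *saraz*, *fudefjab*, *udenpon*); -o when the stem ends in a vowel (*riro*, *fiofgi*).
*zefsah* — final sound /h/ (a voiceless consonant) → -ib → *zefsahib*.
Since the final sound of *ulob* is /b/ (a voiced consonant), it takes -ana, giving *ulobana*.
Since the final sound of *zavi* is /i/ (a vowel), it takes -o, giving *zavio*.

zefsahib, ulobana, zavio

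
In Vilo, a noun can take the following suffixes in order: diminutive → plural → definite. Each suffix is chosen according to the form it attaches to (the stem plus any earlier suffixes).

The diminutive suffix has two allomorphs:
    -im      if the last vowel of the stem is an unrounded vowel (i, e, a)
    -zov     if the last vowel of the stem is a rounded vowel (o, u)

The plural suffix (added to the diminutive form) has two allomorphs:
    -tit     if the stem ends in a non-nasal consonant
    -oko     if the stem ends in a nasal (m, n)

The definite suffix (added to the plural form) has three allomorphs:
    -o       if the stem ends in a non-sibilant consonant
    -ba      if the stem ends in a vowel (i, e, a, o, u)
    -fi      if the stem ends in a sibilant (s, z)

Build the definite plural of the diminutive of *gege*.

The last vowel of *gege* is /e/, which is an unrounded vowel, so the diminutive suffix is -im, giving *gegeim*.
The final consonant of the diminutive form *gegeim* is /m/, which is a nasal, so the plural suffix is -oko, giving *gegeimoko*.
The plural form *gegeimoko*: final sound = /o/, a vowel → -ba → *gegeimokoba*.

gegeimokoba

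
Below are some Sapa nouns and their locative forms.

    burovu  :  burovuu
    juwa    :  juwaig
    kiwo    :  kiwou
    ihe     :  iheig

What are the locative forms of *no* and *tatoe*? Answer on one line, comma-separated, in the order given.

The alternation tracks the last vowel of the stem — -u when the last vowel of the stem is a rounded vowel (*burovu*, *kiwo*); -ig when the last vowel of the stem is an unrounded vowel (*juwa*, *ihe*).
*no*: last vowel = /o/, a rounded vowel → -u → *nou*.
*tatoe*: last vowel = /e/, an unrounded vowel → -ig → *tatoeig*.

nou, tatoeig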